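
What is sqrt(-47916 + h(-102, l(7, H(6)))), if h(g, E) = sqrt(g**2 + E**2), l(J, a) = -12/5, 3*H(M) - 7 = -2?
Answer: sqrt(-1197900 + 30*sqrt(7229))/5 ≈ 218.66*I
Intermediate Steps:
H(M) = 5/3 (H(M) = 7/3 + (1/3)*(-2) = 7/3 - 2/3 = 5/3)
l(J, a) = -12/5 (l(J, a) = -12*1/5 = -12/5)
h(g, E) = sqrt(E**2 + g**2)
sqrt(-47916 + h(-102, l(7, H(6)))) = sqrt(-47916 + sqrt((-12/5)**2 + (-102)**2)) = sqrt(-47916 + sqrt(144/25 + 10404)) = sqrt(-47916 + sqrt(260244/25)) = sqrt(-47916 + 6*sqrt(7229)/5)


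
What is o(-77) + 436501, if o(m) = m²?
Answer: 442430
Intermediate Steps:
o(-77) + 436501 = (-77)² + 436501 = 5929 + 436501 = 442430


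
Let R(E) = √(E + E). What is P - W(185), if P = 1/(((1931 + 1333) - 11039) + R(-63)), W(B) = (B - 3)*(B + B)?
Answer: -4070753580115/60450751 - 3*I*√14/60450751 ≈ -67340.0 - 1.8569e-7*I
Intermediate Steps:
R(E) = √2*√E (R(E) = √(2*E) = √2*√E)
W(B) = 2*B*(-3 + B) (W(B) = (-3 + B)*(2*B) = 2*B*(-3 + B))
P = 1/(-7775 + 3*I*√14) (P = 1/(((1931 + 1333) - 11039) + √2*√(-63)) = 1/((3264 - 11039) + √2*(3*I*√7)) = 1/(-7775 + 3*I*√14) ≈ -0.00012862 - 1.86e-7*I)
P - W(185) = (-7775/60450751 - 3*I*√14/60450751) - 2*185*(-3 + 185) = (-7775/60450751 - 3*I*√14/60450751) - 2*185*182 = (-7775/60450751 - 3*I*√14/60450751) - 1*67340 = (-7775/60450751 - 3*I*√14/60450751) - 67340 = -4070753580115/60450751 - 3*I*√14/60450751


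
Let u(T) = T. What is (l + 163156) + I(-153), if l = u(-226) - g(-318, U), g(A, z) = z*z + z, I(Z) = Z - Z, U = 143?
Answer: 142338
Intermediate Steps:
I(Z) = 0
g(A, z) = z + z**2 (g(A, z) = z**2 + z = z + z**2)
l = -20818 (l = -226 - 143*(1 + 143) = -226 - 143*144 = -226 - 1*20592 = -226 - 20592 = -20818)
(l + 163156) + I(-153) = (-20818 + 163156) + 0 = 142338 + 0 = 142338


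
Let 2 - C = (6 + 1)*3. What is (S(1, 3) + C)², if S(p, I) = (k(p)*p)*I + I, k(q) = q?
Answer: 169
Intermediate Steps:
C = -19 (C = 2 - (6 + 1)*3 = 2 - 7*3 = 2 - 1*21 = 2 - 21 = -19)
S(p, I) = I + I*p² (S(p, I) = (p*p)*I + I = p²*I + I = I*p² + I = I + I*p²)
(S(1, 3) + C)² = (3*(1 + 1²) - 19)² = (3*(1 + 1) - 19)² = (3*2 - 19)² = (6 - 19)² = (-13)² = 169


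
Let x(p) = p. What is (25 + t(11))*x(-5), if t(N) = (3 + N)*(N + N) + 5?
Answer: -1690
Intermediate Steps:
t(N) = 5 + 2*N*(3 + N) (t(N) = (3 + N)*(2*N) + 5 = 2*N*(3 + N) + 5 = 5 + 2*N*(3 + N))
(25 + t(11))*x(-5) = (25 + (5 + 2*11² + 6*11))*(-5) = (25 + (5 + 2*121 + 66))*(-5) = (25 + (5 + 242 + 66))*(-5) = (25 + 313)*(-5) = 338*(-5) = -1690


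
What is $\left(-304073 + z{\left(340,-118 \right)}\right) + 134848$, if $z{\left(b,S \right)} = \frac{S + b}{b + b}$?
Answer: $- \frac{57536389}{340} \approx -1.6922 \cdot 10^{5}$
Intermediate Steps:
$z{\left(b,S \right)} = \frac{S + b}{2 b}$
$\left(-304073 + z{\left(340,-118 \right)}\right) + 134848 = \left(-304073 + \frac{-118 + 340}{2 \cdot 340}\right) + 134848 = \left(-304073 + \frac{1}{2} \cdot \frac{1}{340} \cdot 222\right) + 134848 = \left(-304073 + \frac{111}{340}\right) + 134848 = - \frac{103384709}{340} + 134848 = - \frac{57536389}{340}$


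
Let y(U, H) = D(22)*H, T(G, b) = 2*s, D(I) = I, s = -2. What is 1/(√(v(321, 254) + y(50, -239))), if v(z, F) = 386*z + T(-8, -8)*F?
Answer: √1838/14704 ≈ 0.0029157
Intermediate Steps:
T(G, b) = -4 (T(G, b) = 2*(-2) = -4)
y(U, H) = 22*H
v(z, F) = -4*F + 386*z (v(z, F) = 386*z - 4*F = -4*F + 386*z)
1/(√(v(321, 254) + y(50, -239))) = 1/(√((-4*254 + 386*321) + 22*(-239))) = 1/(√((-1016 + 123906) - 5258)) = 1/(√(122890 - 5258)) = 1/(√117632) = 1/(8*√1838) = √1838/14704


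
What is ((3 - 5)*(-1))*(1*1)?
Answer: 2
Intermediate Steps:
((3 - 5)*(-1))*(1*1) = -2*(-1)*1 = 2*1 = 2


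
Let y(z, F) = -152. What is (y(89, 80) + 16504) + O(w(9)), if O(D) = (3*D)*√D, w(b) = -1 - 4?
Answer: 16352 - 15*I*√5 ≈ 16352.0 - 33.541*I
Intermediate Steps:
w(b) = -5
O(D) = 3*D^(3/2)
(y(89, 80) + 16504) + O(w(9)) = (-152 + 16504) + 3*(-5)^(3/2) = 16352 + 3*(-5*I*√5) = 16352 - 15*I*√5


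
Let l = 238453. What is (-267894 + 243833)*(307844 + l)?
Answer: -13144452117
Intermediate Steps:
(-267894 + 243833)*(307844 + l) = (-267894 + 243833)*(307844 + 238453) = -24061*546297 = -13144452117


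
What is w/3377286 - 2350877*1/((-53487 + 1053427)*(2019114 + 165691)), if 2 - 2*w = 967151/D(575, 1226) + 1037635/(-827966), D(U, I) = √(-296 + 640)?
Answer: -1815711406139642551/3054477776685072182814600 - 967151*√86/1161786384 ≈ -0.0077206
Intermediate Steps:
D(U, I) = 2*√86 (D(U, I) = √344 = 2*√86)
w = 2693567/1655932 - 967151*√86/344 (w = 1 - (967151/((2*√86)) + 1037635/(-827966))/2 = 1 - (967151*(√86/172) + 1037635*(-1/827966))/2 = 1 - (967151*√86/172 - 1037635/827966)/2 = 1 - (-1037635/827966 + 967151*√86/172)/2 = 1 + (1037635/1655932 - 967151*√86/344) = 2693567/1655932 - 967151*√86/344 ≈ -26071.)
w/3377286 - 2350877*1/((-53487 + 1053427)*(2019114 + 165691)) = (2693567/1655932 - 967151*√86/344)/3377286 - 2350877*1/((-53487 + 1053427)*(2019114 + 165691)) = (2693567/1655932 - 967151*√86/344)*(1/3377286) - 2350877/(999940*2184805) = (2693567/5592555960552 - 967151*√86/1161786384) - 2350877/2184673911700 = -1815711406139642551/3054477776685072182814600 - 967151*√86/1161786384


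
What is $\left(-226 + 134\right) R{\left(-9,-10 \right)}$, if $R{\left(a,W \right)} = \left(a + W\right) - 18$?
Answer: $3404$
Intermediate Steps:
$R{\left(a,W \right)} = -18 + W + a$ ($R{\left(a,W \right)} = \left(W + a\right) - 18 = -18 + W + a$)
$\left(-226 + 134\right) R{\left(-9,-10 \right)} = \left(-226 + 134\right) \left(-18 - 10 - 9\right) = \left(-92\right) \left(-37\right) = 3404$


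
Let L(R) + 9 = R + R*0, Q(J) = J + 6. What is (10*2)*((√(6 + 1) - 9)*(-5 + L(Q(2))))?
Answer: 1080 - 120*√7 ≈ 762.51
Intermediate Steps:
Q(J) = 6 + J
L(R) = -9 + R (L(R) = -9 + (R + R*0) = -9 + (R + 0) = -9 + R)
(10*2)*((√(6 + 1) - 9)*(-5 + L(Q(2)))) = (10*2)*((√(6 + 1) - 9)*(-5 + (-9 + (6 + 2)))) = 20*((√7 - 9)*(-5 + (-9 + 8))) = 20*((-9 + √7)*(-5 - 1)) = 20*((-9 + √7)*(-6)) = 20*(54 - 6*√7) = 1080 - 120*√7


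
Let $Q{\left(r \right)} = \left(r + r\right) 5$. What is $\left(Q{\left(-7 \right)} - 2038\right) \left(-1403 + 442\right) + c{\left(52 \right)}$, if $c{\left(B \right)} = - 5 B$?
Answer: $2025528$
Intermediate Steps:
$Q{\left(r \right)} = 10 r$ ($Q{\left(r \right)} = 2 r 5 = 10 r$)
$\left(Q{\left(-7 \right)} - 2038\right) \left(-1403 + 442\right) + c{\left(52 \right)} = \left(10 \left(-7\right) - 2038\right) \left(-1403 + 442\right) - 260 = \left(-70 - 2038\right) \left(-961\right) - 260 = \left(-2108\right) \left(-961\right) - 260 = 2025788 - 260 = 2025528$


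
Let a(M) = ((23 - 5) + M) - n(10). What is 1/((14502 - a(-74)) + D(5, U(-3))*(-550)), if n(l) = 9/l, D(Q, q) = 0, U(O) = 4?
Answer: 10/145589 ≈ 6.8687e-5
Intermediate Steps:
a(M) = 171/10 + M (a(M) = ((23 - 5) + M) - 9/10 = (18 + M) - 9/10 = 171/10 + M)
1/((14502 - a(-74)) + D(5, U(-3))*(-550)) = 1/((14502 - (171/10 - 74)) + 0*(-550)) = 1/((14502 - 1*(-569/10)) + 0) = 1/((14502 + 569/10) + 0) = 1/(145589/10 + 0) = 1/(145589/10) = 10/145589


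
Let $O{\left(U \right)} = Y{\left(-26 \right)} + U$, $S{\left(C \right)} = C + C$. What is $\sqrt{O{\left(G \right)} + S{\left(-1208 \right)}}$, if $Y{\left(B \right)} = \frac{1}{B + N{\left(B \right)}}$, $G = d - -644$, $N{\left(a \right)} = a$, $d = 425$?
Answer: $\frac{i \sqrt{910585}}{26} \approx 36.702 i$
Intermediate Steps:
$S{\left(C \right)} = 2 C$
$G = 1069$ ($G = 425 - -644 = 425 + 644 = 1069$)
$Y{\left(B \right)} = \frac{1}{2 B}$ ($Y{\left(B \right)} = \frac{1}{B + B} = \frac{1}{2 B}$)
$O{\left(U \right)} = - \frac{1}{52} + U$ ($O{\left(U \right)} = \frac{1}{2 \left(-26\right)} + U = \frac{1}{2} \left(- \frac{1}{26}\right) + U = - \frac{1}{52} + U$)
$\sqrt{O{\left(G \right)} + S{\left(-1208 \right)}} = \sqrt{\left(- \frac{1}{52} + 1069\right) + 2 \left(-1208\right)} = \sqrt{\frac{55587}{52} - 2416} = \sqrt{- \frac{70045}{52}} = \frac{i \sqrt{910585}}{26}$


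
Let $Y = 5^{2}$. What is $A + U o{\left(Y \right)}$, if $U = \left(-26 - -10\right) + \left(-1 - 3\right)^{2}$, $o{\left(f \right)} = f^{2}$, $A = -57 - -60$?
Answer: $3$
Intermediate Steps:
$A = 3$ ($A = -57 + 60 = 3$)
$Y = 25$
$U = 0$ ($U = \left(-26 + 10\right) + \left(-4\right)^{2} = -16 + 16 = 0$)
$A + U o{\left(Y \right)} = 3 + 0 \cdot 25^{2} = 3 + 0 \cdot 625 = 3 + 0 = 3$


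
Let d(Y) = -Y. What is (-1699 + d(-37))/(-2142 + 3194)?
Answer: -831/526 ≈ -1.5798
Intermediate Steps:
(-1699 + d(-37))/(-2142 + 3194) = (-1699 - 1*(-37))/(-2142 + 3194) = (-1699 + 37)/1052 = -1662*1/1052 = -831/526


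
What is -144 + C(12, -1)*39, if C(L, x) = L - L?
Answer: -144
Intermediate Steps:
C(L, x) = 0
-144 + C(12, -1)*39 = -144 + 0*39 = -144 + 0 = -144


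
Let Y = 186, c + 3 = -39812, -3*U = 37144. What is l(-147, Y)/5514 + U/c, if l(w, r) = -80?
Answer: 32542736/109769955 ≈ 0.29646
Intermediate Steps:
U = -37144/3 (U = -⅓*37144 = -37144/3 ≈ -12381.)
c = -39815 (c = -3 - 39812 = -39815)
l(-147, Y)/5514 + U/c = -80/5514 - 37144/3/(-39815) = -80*1/5514 - 37144/3*(-1/39815) = -40/2757 + 37144/119445 = 32542736/109769955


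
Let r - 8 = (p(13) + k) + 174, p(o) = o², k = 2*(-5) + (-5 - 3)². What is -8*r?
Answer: -3240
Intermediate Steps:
k = 54 (k = -10 + (-8)² = -10 + 64 = 54)
r = 405 (r = 8 + ((13² + 54) + 174) = 8 + ((169 + 54) + 174) = 8 + (223 + 174) = 8 + 397 = 405)
-8*r = -8*405 = -3240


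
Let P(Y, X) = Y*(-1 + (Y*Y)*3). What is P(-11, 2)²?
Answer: 15856324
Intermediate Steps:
P(Y, X) = Y*(-1 + 3*Y²) (P(Y, X) = Y*(-1 + Y²*3) = Y*(-1 + 3*Y²))
P(-11, 2)² = (-1*(-11) + 3*(-11)³)² = (11 + 3*(-1331))² = (11 - 3993)² = (-3982)² = 15856324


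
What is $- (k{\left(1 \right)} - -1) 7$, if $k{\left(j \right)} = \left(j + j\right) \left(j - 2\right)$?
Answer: $7$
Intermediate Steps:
$k{\left(j \right)} = 2 j \left(-2 + j\right)$
$- (k{\left(1 \right)} - -1) 7 = - (2 \cdot 1 \left(-2 + 1\right) - -1) 7 = - (2 \cdot 1 \left(-1\right) + 1) 7 = - (-2 + 1) 7 = \left(-1\right) \left(-1\right) 7 = 1 \cdot 7 = 7$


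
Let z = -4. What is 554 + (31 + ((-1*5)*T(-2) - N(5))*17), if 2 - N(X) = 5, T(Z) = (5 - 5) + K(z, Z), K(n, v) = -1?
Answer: 721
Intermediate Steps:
T(Z) = -1 (T(Z) = (5 - 5) - 1 = 0 - 1 = -1)
N(X) = -3 (N(X) = 2 - 1*5 = 2 - 5 = -3)
554 + (31 + ((-1*5)*T(-2) - N(5))*17) = 554 + (31 + (-1*5*(-1) - 1*(-3))*17) = 554 + (31 + (-5*(-1) + 3)*17) = 554 + (31 + (5 + 3)*17) = 554 + (31 + 8*17) = 554 + (31 + 136) = 554 + 167 = 721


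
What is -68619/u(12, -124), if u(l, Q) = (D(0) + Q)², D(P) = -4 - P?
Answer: -68619/16384 ≈ -4.1882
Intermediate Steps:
u(l, Q) = (-4 + Q)² (u(l, Q) = ((-4 - 1*0) + Q)² = ((-4 + 0) + Q)² = (-4 + Q)²)
-68619/u(12, -124) = -68619/(-4 - 124)² = -68619/((-128)²) = -68619/16384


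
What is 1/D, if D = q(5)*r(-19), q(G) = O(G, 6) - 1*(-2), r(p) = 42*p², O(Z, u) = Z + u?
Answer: 1/197106 ≈ 5.0734e-6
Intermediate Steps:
q(G) = 8 + G (q(G) = (G + 6) - 1*(-2) = (6 + G) + 2 = 8 + G)
D = 197106 (D = (8 + 5)*(42*(-19)²) = 13*(42*361) = 13*15162 = 197106)
1/D = 1/197106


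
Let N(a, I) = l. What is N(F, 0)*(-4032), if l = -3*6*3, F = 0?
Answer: 217728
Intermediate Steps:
l = -54 (l = -18*3 = -54)
N(a, I) = -54
N(F, 0)*(-4032) = -54*(-4032) = 217728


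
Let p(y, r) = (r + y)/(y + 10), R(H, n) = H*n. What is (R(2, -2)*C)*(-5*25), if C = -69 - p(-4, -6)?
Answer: -101000/3 ≈ -33667.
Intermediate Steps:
p(y, r) = (r + y)/(10 + y)
C = -202/3 (C = -69 - (-6 - 4)/(10 - 4) = -69 - (-10)/6 = -69 - 1*(-5/3) = -69 + 5/3 = -202/3 ≈ -67.333)
(R(2, -2)*C)*(-5*25) = ((2*(-2))*(-202/3))*(-5*25) = -4*(-202/3)*(-125) = (808/3)*(-125) = -101000/3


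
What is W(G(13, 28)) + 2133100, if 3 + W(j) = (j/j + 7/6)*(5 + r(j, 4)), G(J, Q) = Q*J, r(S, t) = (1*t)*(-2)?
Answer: 4266181/2 ≈ 2.1331e+6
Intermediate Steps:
r(S, t) = -2*t (r(S, t) = t*(-2) = -2*t)
G(J, Q) = J*Q
W(j) = -19/2 (W(j) = -3 + (j/j + 7/6)*(5 - 2*4) = -3 + (1 + 7*(1/6))*(5 - 8) = -3 + (1 + 7/6)*(-3) = -3 + (13/6)*(-3) = -3 - 13/2 = -19/2)
W(G(13, 28)) + 2133100 = -19/2 + 2133100 = 4266181/2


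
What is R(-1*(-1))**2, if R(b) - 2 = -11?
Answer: 81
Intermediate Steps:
R(b) = -9 (R(b) = 2 - 11 = -9)
R(-1*(-1))**2 = (-9)**2 = 81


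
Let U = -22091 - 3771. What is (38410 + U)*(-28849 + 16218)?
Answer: -158493788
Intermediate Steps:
U = -25862
(38410 + U)*(-28849 + 16218) = (38410 - 25862)*(-28849 + 16218) = 12548*(-12631) = -158493788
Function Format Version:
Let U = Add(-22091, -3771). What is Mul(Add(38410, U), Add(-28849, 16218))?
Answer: -158493788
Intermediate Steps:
U = -25862
Mul(Add(38410, U), Add(-28849, 16218)) = Mul(Add(38410, -25862), Add(-28849, 16218)) = Mul(12548, -12631) = -158493788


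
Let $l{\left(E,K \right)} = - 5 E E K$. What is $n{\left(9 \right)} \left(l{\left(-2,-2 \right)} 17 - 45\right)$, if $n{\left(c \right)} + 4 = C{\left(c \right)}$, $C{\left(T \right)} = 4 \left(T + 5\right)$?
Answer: $33020$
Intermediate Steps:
$l{\left(E,K \right)} = - 5 K E^{2}$ ($l{\left(E,K \right)} = - 5 E^{2} K = - 5 K E^{2}$)
$C{\left(T \right)} = 20 + 4 T$ ($C{\left(T \right)} = 4 \left(5 + T\right) = 20 + 4 T$)
$n{\left(c \right)} = 16 + 4 c$ ($n{\left(c \right)} = -4 + \left(20 + 4 c\right) = 16 + 4 c$)
$n{\left(9 \right)} \left(l{\left(-2,-2 \right)} 17 - 45\right) = \left(16 + 4 \cdot 9\right) \left(\left(-5\right) \left(-2\right) \left(-2\right)^{2} \cdot 17 - 45\right) = \left(16 + 36\right) \left(\left(-5\right) \left(-2\right) 4 \cdot 17 - 45\right) = 52 \left(40 \cdot 17 - 45\right) = 52 \left(680 - 45\right) = 52 \cdot 635 = 33020$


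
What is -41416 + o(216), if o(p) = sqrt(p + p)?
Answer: -41416 + 12*sqrt(3) ≈ -41395.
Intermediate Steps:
o(p) = sqrt(2)*sqrt(p) (o(p) = sqrt(2*p) = sqrt(2)*sqrt(p))
-41416 + o(216) = -41416 + sqrt(2)*sqrt(216) = -41416 + sqrt(2)*(6*sqrt(6)) = -41416 + 12*sqrt(3)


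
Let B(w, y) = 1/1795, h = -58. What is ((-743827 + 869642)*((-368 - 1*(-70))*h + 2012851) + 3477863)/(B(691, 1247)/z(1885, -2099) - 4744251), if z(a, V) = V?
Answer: -240591430353170510/4468734553489 ≈ -53839.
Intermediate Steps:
B(w, y) = 1/1795
((-743827 + 869642)*((-368 - 1*(-70))*h + 2012851) + 3477863)/(B(691, 1247)/z(1885, -2099) - 4744251) = ((-743827 + 869642)*((-368 - 1*(-70))*(-58) + 2012851) + 3477863)/((1/1795)/(-2099) - 4744251) = (125815*((-368 + 70)*(-58) + 2012851) + 3477863)/((1/1795)*(-1/2099) - 4744251) = (125815*(-298*(-58) + 2012851) + 3477863)/(-1/3767705 - 4744251) = (125815*(17284 + 2012851) + 3477863)/(-17874938213956/3767705) = (125815*2030135 + 3477863)*(-3767705/17874938213956) = (255421435025 + 3477863)*(-3767705/17874938213956) = 255424912888*(-3767705/17874938213956) = -240591430353170510/4468734553489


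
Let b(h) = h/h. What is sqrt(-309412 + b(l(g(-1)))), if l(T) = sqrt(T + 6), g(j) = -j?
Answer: 3*I*sqrt(34379) ≈ 556.25*I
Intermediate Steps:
l(T) = sqrt(6 + T)
b(h) = 1
sqrt(-309412 + b(l(g(-1)))) = sqrt(-309412 + 1) = sqrt(-309411) = 3*I*sqrt(34379)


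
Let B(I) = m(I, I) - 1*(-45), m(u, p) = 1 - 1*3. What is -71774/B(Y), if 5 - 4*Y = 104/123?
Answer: -71774/43 ≈ -1669.2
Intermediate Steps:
Y = 511/492 (Y = 5/4 - 26/123 = 511/492 ≈ 1.0386)
m(u, p) = -2 (m(u, p) = 1 - 3 = -2)
B(I) = 43 (B(I) = -2 - 1*(-45) = -2 + 45 = 43)
-71774/B(Y) = -71774/43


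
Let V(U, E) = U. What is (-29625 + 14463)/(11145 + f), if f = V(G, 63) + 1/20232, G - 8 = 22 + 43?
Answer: -306757584/226962577 ≈ -1.3516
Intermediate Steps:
G = 73 (G = 8 + (22 + 43) = 8 + 65 = 73)
f = 1476937/20232 (f = 73 + 1/20232 = 1476937/20232 ≈ 73.000)
(-29625 + 14463)/(11145 + f) = (-29625 + 14463)/(11145 + 1476937/20232) = -15162/226962577/20232 = -15162*20232/226962577 = -306757584/226962577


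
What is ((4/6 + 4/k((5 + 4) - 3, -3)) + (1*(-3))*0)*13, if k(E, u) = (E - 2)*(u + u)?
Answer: 13/2 ≈ 6.5000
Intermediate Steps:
k(E, u) = 2*u*(-2 + E) (k(E, u) = (-2 + E)*(2*u) = 2*u*(-2 + E))
((4/6 + 4/k((5 + 4) - 3, -3)) + (1*(-3))*0)*13 = ((4/6 + 4/((2*(-3)*(-2 + ((5 + 4) - 3))))) + (1*(-3))*0)*13 = ((4*(⅙) + 4/((2*(-3)*(-2 + (9 - 3))))) - 3*0)*13 = ((⅔ + 4/((2*(-3)*(-2 + 6)))) + 0)*13 = ((⅔ + 4/((2*(-3)*4))) + 0)*13 = ((⅔ + 4/(-24)) + 0)*13 = ((⅔ + 4*(-1/24)) + 0)*13 = ((⅔ - ⅙) + 0)*13 = (½ + 0)*13 = (½)*13 = 13/2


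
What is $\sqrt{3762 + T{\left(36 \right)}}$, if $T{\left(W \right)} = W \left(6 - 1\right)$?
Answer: $3 \sqrt{438} \approx 62.785$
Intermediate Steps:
$T{\left(W \right)} = 5 W$ ($T{\left(W \right)} = W 5 = 5 W$)
$\sqrt{3762 + T{\left(36 \right)}} = \sqrt{3762 + 5 \cdot 36} = \sqrt{3762 + 180} = \sqrt{3942} = 3 \sqrt{438}$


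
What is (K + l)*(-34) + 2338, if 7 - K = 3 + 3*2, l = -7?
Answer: 2644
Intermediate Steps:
K = -2 (K = 7 - (3 + 3*2) = 7 - (3 + 6) = 7 - 1*9 = 7 - 9 = -2)
(K + l)*(-34) + 2338 = (-2 - 7)*(-34) + 2338 = -9*(-34) + 2338 = 306 + 2338 = 2644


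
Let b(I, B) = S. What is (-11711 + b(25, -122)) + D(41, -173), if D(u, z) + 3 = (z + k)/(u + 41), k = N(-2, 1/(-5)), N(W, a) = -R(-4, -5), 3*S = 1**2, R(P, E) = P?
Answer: -2882069/246 ≈ -11716.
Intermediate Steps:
S = 1/3 (S = (1/3)*1**2 = (1/3)*1 = 1/3 ≈ 0.33333)
N(W, a) = 4 (N(W, a) = -1*(-4) = 4)
b(I, B) = 1/3
k = 4
D(u, z) = -3 + (4 + z)/(41 + u) (D(u, z) = -3 + (z + 4)/(u + 41) = -3 + (4 + z)/(41 + u))
(-11711 + b(25, -122)) + D(41, -173) = (-11711 + 1/3) + (-119 - 173 - 3*41)/(41 + 41) = -35132/3 + (-119 - 173 - 123)/82 = -35132/3 + (1/82)*(-415) = -35132/3 - 415/82 = -2882069/246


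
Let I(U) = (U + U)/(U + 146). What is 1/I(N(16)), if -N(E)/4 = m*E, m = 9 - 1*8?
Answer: -41/64 ≈ -0.64063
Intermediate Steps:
m = 1 (m = 9 - 8 = 1)
N(E) = -4*E
I(U) = 2*U/(146 + U) (I(U) = (2*U)/(146 + U) = 2*U/(146 + U))
1/I(N(16)) = 1/(2*(-4*16)/(146 - 4*16)) = 1/(2*(-64)/(146 - 64)) = 1/(2*(-64)/82) = 1/(2*(-64)*(1/82)) = 1/(-64/41) = -41/64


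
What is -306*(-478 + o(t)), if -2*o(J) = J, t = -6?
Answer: 145350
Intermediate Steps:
o(J) = -J/2
-306*(-478 + o(t)) = -306*(-478 - ½*(-6)) = -306*(-478 + 3) = -306*(-475) = 145350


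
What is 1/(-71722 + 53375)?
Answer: -1/18347 ≈ -5.4505e-5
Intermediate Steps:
1/(-71722 + 53375) = 1/(-18347) = -1/18347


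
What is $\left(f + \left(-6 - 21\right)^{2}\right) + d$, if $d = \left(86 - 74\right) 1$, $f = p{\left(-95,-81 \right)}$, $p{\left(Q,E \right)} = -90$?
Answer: $651$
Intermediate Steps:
$f = -90$
$d = 12$ ($d = 12 \cdot 1 = 12$)
$\left(f + \left(-6 - 21\right)^{2}\right) + d = \left(-90 + \left(-6 - 21\right)^{2}\right) + 12 = \left(-90 + \left(-27\right)^{2}\right) + 12 = \left(-90 + 729\right) + 12 = 639 + 12 = 651$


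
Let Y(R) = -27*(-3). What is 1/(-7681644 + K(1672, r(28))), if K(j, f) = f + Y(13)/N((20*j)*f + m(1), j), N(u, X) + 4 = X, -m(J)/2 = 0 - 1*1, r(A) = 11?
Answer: -556/4270987921 ≈ -1.3018e-7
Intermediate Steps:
m(J) = 2 (m(J) = -2*(0 - 1*1) = -2*(0 - 1) = -2*(-1) = 2)
Y(R) = 81
N(u, X) = -4 + X
K(j, f) = f + 81/(-4 + j)
1/(-7681644 + K(1672, r(28))) = 1/(-7681644 + (81 + 11*(-4 + 1672))/(-4 + 1672)) = 1/(-7681644 + (81 + 11*1668)/1668) = 1/(-7681644 + (81 + 18348)/1668) = 1/(-7681644 + (1/1668)*18429) = 1/(-7681644 + 6143/556) = 1/(-4270987921/556) = -556/4270987921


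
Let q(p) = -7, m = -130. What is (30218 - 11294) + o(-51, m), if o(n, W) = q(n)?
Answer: 18917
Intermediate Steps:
o(n, W) = -7
(30218 - 11294) + o(-51, m) = (30218 - 11294) - 7 = 18924 - 7 = 18917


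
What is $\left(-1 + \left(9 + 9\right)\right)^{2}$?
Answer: $289$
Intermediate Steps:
$\left(-1 + \left(9 + 9\right)\right)^{2} = \left(-1 + 18\right)^{2} = 17^{2} = 289$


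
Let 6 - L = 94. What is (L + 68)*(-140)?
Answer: 2800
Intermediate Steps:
L = -88 (L = 6 - 1*94 = 6 - 94 = -88)
(L + 68)*(-140) = (-88 + 68)*(-140) = -20*(-140) = 2800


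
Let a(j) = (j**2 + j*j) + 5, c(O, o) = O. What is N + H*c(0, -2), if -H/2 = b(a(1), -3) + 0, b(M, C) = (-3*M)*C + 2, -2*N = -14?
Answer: 7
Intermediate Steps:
N = 7 (N = -1/2*(-14) = 7)
a(j) = 5 + 2*j**2 (a(j) = (j**2 + j**2) + 5 = 2*j**2 + 5 = 5 + 2*j**2)
b(M, C) = 2 - 3*C*M (b(M, C) = -3*C*M + 2 = 2 - 3*C*M)
H = -130 (H = -2*((2 - 3*(-3)*(5 + 2*1**2)) + 0) = -2*((2 - 3*(-3)*(5 + 2*1)) + 0) = -2*((2 - 3*(-3)*(5 + 2)) + 0) = -2*((2 - 3*(-3)*7) + 0) = -2*((2 + 63) + 0) = -2*(65 + 0) = -2*65 = -130)
N + H*c(0, -2) = 7 - 130*0 = 7 + 0 = 7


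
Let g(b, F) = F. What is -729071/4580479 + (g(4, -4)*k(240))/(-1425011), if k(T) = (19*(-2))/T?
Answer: -31168112872531/195816988808070 ≈ -0.15917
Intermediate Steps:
k(T) = -38/T
-729071/4580479 + (g(4, -4)*k(240))/(-1425011) = -729071/4580479 - (-152)/240/(-1425011) = -729071*1/4580479 - (-152)/240*(-1/1425011) = -729071/4580479 - 4*(-19/120)*(-1/1425011) = -729071/4580479 + (19/30)*(-1/1425011) = -729071/4580479 - 19/42750330 = -31168112872531/195816988808070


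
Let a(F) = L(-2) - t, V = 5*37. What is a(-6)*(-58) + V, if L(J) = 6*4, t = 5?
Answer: -917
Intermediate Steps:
L(J) = 24
V = 185
a(F) = 19 (a(F) = 24 - 1*5 = 24 - 5 = 19)
a(-6)*(-58) + V = 19*(-58) + 185 = -1102 + 185 = -917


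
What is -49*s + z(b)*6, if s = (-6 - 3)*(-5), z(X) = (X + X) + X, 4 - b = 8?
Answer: -2277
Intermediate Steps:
b = -4 (b = 4 - 1*8 = 4 - 8 = -4)
z(X) = 3*X (z(X) = 2*X + X = 3*X)
s = 45 (s = -9*(-5) = 45)
-49*s + z(b)*6 = -49*45 + (3*(-4))*6 = -2205 - 12*6 = -2205 - 72 = -2277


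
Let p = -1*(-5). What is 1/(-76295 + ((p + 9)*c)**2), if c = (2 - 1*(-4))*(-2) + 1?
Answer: -1/52579 ≈ -1.9019e-5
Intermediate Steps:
c = -11 (c = (2 + 4)*(-2) + 1 = 6*(-2) + 1 = -12 + 1 = -11)
p = 5
1/(-76295 + ((p + 9)*c)**2) = 1/(-76295 + ((5 + 9)*(-11))**2) = 1/(-76295 + (14*(-11))**2) = 1/(-76295 + (-154)**2) = 1/(-76295 + 23716) = 1/(-52579) = -1/52579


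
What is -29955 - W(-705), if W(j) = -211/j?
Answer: -21118486/705 ≈ -29955.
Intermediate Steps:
-29955 - W(-705) = -29955 - (-211)/(-705) = -29955 - (-211)*(-1)/705 = -29955 - 1*211/705 = -29955 - 211/705 = -21118486/705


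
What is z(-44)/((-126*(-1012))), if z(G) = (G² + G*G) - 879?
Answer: 2993/127512 ≈ 0.023472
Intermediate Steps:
z(G) = -879 + 2*G² (z(G) = (G² + G²) - 879 = 2*G² - 879 = -879 + 2*G²)
z(-44)/((-126*(-1012))) = (-879 + 2*(-44)²)/((-126*(-1012))) = (-879 + 2*1936)/127512 = (-879 + 3872)*(1/127512) = 2993*(1/127512) = 2993/127512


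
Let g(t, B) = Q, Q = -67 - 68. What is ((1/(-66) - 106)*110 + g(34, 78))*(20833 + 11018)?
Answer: -375735630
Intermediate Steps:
Q = -135
g(t, B) = -135
((1/(-66) - 106)*110 + g(34, 78))*(20833 + 11018) = ((1/(-66) - 106)*110 - 135)*(20833 + 11018) = ((-1/66 - 106)*110 - 135)*31851 = (-6997/66*110 - 135)*31851 = (-34985/3 - 135)*31851 = -35390/3*31851 = -375735630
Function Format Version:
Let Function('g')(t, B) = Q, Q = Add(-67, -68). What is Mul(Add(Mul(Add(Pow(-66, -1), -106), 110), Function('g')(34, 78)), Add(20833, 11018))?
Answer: -375735630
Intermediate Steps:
Q = -135
Function('g')(t, B) = -135
Mul(Add(Mul(Add(Pow(-66, -1), -106), 110), Function('g')(34, 78)), Add(20833, 11018)) = Mul(Add(Mul(Add(Pow(-66, -1), -106), 110), -135), Add(20833, 11018)) = Mul(Add(Mul(Add(Rational(-1, 66), -106), 110), -135), 31851) = Mul(Add(Mul(Rational(-6997, 66), 110), -135), 31851) = Mul(Add(Rational(-34985, 3), -135), 31851) = Mul(Rational(-35390, 3), 31851) = -375735630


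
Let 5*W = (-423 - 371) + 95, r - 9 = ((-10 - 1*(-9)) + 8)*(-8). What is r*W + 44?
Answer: 33073/5 ≈ 6614.6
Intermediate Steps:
r = -47 (r = 9 + ((-10 - 1*(-9)) + 8)*(-8) = 9 + ((-10 + 9) + 8)*(-8) = 9 + (-1 + 8)*(-8) = 9 + 7*(-8) = 9 - 56 = -47)
W = -699/5 (W = ((-423 - 371) + 95)/5 = (-794 + 95)/5 = (⅕)*(-699) = -699/5 ≈ -139.80)
r*W + 44 = -47*(-699/5) + 44 = 32853/5 + 44 = 33073/5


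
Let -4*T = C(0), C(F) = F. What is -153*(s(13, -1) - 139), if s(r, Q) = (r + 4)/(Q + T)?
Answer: 23868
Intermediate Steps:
T = 0 (T = -¼*0 = 0)
s(r, Q) = (4 + r)/Q (s(r, Q) = (r + 4)/(Q + 0) = (4 + r)/Q)
-153*(s(13, -1) - 139) = -153*((4 + 13)/(-1) - 139) = -153*(-1*17 - 139) = -153*(-17 - 139) = -153*(-156) = 23868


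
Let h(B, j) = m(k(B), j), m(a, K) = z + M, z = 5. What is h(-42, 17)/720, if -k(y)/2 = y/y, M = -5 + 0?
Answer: 0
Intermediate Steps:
M = -5
k(y) = -2 (k(y) = -2*y/y = -2*1 = -2)
m(a, K) = 0 (m(a, K) = 5 - 5 = 0)
h(B, j) = 0
h(-42, 17)/720 = 0/720 = 0*(1/720) = 0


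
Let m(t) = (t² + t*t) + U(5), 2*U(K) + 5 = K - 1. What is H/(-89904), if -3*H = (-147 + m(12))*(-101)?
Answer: -28381/539424 ≈ -0.052613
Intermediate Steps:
U(K) = -3 + K/2 (U(K) = -5/2 + (K - 1)/2 = -5/2 + (-1 + K)/2 = -5/2 + (-½ + K/2) = -3 + K/2)
m(t) = -½ + 2*t² (m(t) = (t² + t*t) + (-3 + (½)*5) = (t² + t²) + (-3 + 5/2) = 2*t² - ½ = -½ + 2*t²)
H = 28381/6 (H = -(-147 + (-½ + 2*12²))*(-101)/3 = -(-147 + (-½ + 2*144))*(-101)/3 = -(-147 + (-½ + 288))*(-101)/3 = -(-147 + 575/2)*(-101)/3 = -281*(-101)/6 = -⅓*(-28381/2) = 28381/6 ≈ 4730.2)
H/(-89904) = (28381/6)/(-89904) = (28381/6)*(-1/89904) = -28381/539424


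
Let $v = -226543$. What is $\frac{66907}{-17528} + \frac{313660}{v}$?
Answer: $- \frac{20655144981}{3970845704} \approx -5.2017$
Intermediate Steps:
$\frac{66907}{-17528} + \frac{313660}{v} = \frac{66907}{-17528} + \frac{313660}{-226543} = 66907 \left(- \frac{1}{17528}\right) + 313660 \left(- \frac{1}{226543}\right) = - \frac{66907}{17528} - \frac{313660}{226543} = - \frac{20655144981}{3970845704}$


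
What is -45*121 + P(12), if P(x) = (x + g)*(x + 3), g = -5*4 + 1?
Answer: -5550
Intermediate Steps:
g = -19 (g = -20 + 1 = -19)
P(x) = (-19 + x)*(3 + x) (P(x) = (x - 19)*(x + 3) = (-19 + x)*(3 + x))
-45*121 + P(12) = -45*121 + (-57 + 12² - 16*12) = -5445 + (-57 + 144 - 192) = -5445 - 105 = -5550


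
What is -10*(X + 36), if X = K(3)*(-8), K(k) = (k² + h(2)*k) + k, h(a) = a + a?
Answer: 1560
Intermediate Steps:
h(a) = 2*a
K(k) = k² + 5*k (K(k) = (k² + (2*2)*k) + k = (k² + 4*k) + k = k² + 5*k)
X = -192 (X = (3*(5 + 3))*(-8) = (3*8)*(-8) = 24*(-8) = -192)
-10*(X + 36) = -10*(-192 + 36) = -10*(-156) = 1560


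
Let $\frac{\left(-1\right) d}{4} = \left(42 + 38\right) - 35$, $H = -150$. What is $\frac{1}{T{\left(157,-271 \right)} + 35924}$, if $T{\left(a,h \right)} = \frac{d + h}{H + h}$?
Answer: $\frac{421}{15124455} \approx 2.7836 \cdot 10^{-5}$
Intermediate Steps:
$d = -180$ ($d = - 4 \left(\left(42 + 38\right) - 35\right) = - 4 \left(80 - 35\right) = \left(-4\right) 45 = -180$)
$T{\left(a,h \right)} = \frac{-180 + h}{-150 + h}$
$\frac{1}{T{\left(157,-271 \right)} + 35924} = \frac{1}{\frac{-180 - 271}{-150 - 271} + 35924} = \frac{1}{\frac{1}{-421} \left(-451\right) + 35924} = \frac{1}{\left(- \frac{1}{421}\right) \left(-451\right) + 35924} = \frac{1}{\frac{451}{421} + 35924} = \frac{1}{\frac{15124455}{421}} = \frac{421}{15124455}$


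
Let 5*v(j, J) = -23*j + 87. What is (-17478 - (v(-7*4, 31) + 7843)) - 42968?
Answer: -342176/5 ≈ -68435.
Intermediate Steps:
v(j, J) = 87/5 - 23*j/5 (v(j, J) = (-23*j + 87)/5 = (87 - 23*j)/5 = 87/5 - 23*j/5)
(-17478 - (v(-7*4, 31) + 7843)) - 42968 = (-17478 - ((87/5 - (-161)*4/5) + 7843)) - 42968 = (-17478 - ((87/5 - 23/5*(-28)) + 7843)) - 42968 = (-17478 - ((87/5 + 644/5) + 7843)) - 42968 = (-17478 - (731/5 + 7843)) - 42968 = (-17478 - 1*39946/5) - 42968 = (-17478 - 39946/5) - 42968 = -127336/5 - 42968 = -342176/5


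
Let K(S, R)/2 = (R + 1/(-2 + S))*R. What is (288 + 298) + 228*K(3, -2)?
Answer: 1498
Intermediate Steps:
K(S, R) = 2*R*(R + 1/(-2 + S)) (K(S, R) = 2*((R + 1/(-2 + S))*R) = 2*(R*(R + 1/(-2 + S))) = 2*R*(R + 1/(-2 + S)))
(288 + 298) + 228*K(3, -2) = (288 + 298) + 228*(2*(-2)*(1 - 2*(-2) - 2*3)/(-2 + 3)) = 586 + 228*(2*(-2)*(1 + 4 - 6)/1) = 586 + 228*(2*(-2)*1*(-1)) = 586 + 228*4 = 586 + 912 = 1498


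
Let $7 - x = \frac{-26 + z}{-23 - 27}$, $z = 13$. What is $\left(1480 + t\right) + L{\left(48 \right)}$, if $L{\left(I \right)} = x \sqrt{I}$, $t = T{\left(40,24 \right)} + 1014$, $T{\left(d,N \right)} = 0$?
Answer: $2494 + \frac{674 \sqrt{3}}{25} \approx 2540.7$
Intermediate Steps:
$x = \frac{337}{50}$ ($x = 7 - \frac{-26 + 13}{-23 - 27} = 7 - - \frac{13}{-50} = 7 - \left(-13\right) \left(- \frac{1}{50}\right) = 7 - \frac{13}{50} = \frac{337}{50} \approx 6.74$)
$t = 1014$ ($t = 0 + 1014 = 1014$)
$L{\left(I \right)} = \frac{337 \sqrt{I}}{50}$
$\left(1480 + t\right) + L{\left(48 \right)} = \left(1480 + 1014\right) + \frac{337 \sqrt{48}}{50} = 2494 + \frac{337 \cdot 4 \sqrt{3}}{50} = 2494 + \frac{674 \sqrt{3}}{25}$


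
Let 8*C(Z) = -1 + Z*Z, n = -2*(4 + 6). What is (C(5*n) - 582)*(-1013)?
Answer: -5412459/8 ≈ -6.7656e+5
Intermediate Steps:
n = -20 (n = -2*10 = -20)
C(Z) = -⅛ + Z²/8 (C(Z) = (-1 + Z*Z)/8 = (-1 + Z²)/8 = -⅛ + Z²/8)
(C(5*n) - 582)*(-1013) = ((-⅛ + (5*(-20))²/8) - 582)*(-1013) = ((-⅛ + (⅛)*(-100)²) - 582)*(-1013) = ((-⅛ + (⅛)*10000) - 582)*(-1013) = ((-⅛ + 1250) - 582)*(-1013) = (9999/8 - 582)*(-1013) = (5343/8)*(-1013) = -5412459/8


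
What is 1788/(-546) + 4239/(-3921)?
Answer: -518069/118937 ≈ -4.3558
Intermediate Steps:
1788/(-546) + 4239/(-3921) = 1788*(-1/546) + 4239*(-1/3921) = -298/91 - 1413/1307 = -518069/118937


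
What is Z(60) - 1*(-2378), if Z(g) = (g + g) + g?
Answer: 2558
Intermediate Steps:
Z(g) = 3*g (Z(g) = 2*g + g = 3*g)
Z(60) - 1*(-2378) = 3*60 - 1*(-2378) = 180 + 2378 = 2558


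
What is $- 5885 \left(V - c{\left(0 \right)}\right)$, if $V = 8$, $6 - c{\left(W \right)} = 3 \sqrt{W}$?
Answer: $-11770$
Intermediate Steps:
$c{\left(W \right)} = 6 - 3 \sqrt{W}$
$- 5885 \left(V - c{\left(0 \right)}\right) = - 5885 \left(8 - \left(6 - 3 \sqrt{0}\right)\right) = - 5885 \left(8 - \left(6 - 0\right)\right) = - 5885 \left(8 - \left(6 + 0\right)\right) = - 5885 \left(8 - 6\right) = \left(-5885\right) 2 = -11770$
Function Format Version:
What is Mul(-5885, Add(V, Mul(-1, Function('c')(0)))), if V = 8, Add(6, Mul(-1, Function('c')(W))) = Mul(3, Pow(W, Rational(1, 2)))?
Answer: -11770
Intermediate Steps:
Function('c')(W) = Add(6, Mul(-3, Pow(W, Rational(1, 2)))) (Function('c')(W) = Add(6, Mul(-1, Mul(3, Pow(W, Rational(1, 2))))) = Add(6, Mul(-3, Pow(W, Rational(1, 2)))))
Mul(-5885, Add(V, Mul(-1, Function('c')(0)))) = Mul(-5885, Add(8, Mul(-1, Add(6, Mul(-3, Pow(0, Rational(1, 2))))))) = Mul(-5885, Add(8, Mul(-1, Add(6, Mul(-3, 0))))) = Mul(-5885, Add(8, Mul(-1, Add(6, 0)))) = Mul(-5885, Add(8, Mul(-1, 6))) = Mul(-5885, Add(8, -6)) = Mul(-5885, 2) = -11770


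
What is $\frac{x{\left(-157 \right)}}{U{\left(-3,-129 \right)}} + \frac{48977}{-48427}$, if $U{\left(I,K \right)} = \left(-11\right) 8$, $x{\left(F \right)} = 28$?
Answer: $- \frac{1416483}{1065394} \approx -1.3295$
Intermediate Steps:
$U{\left(I,K \right)} = -88$
$\frac{x{\left(-157 \right)}}{U{\left(-3,-129 \right)}} + \frac{48977}{-48427} = \frac{28}{-88} + \frac{48977}{-48427} = 28 \left(- \frac{1}{88}\right) + 48977 \left(- \frac{1}{48427}\right) = - \frac{7}{22} - \frac{48977}{48427} = - \frac{1416483}{1065394}$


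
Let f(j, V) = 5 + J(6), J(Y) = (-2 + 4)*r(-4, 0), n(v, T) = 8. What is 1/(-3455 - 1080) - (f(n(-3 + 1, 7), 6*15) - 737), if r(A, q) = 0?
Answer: 3319619/4535 ≈ 732.00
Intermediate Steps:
J(Y) = 0 (J(Y) = (-2 + 4)*0 = 2*0 = 0)
f(j, V) = 5 (f(j, V) = 5 + 0 = 5)
1/(-3455 - 1080) - (f(n(-3 + 1, 7), 6*15) - 737) = 1/(-3455 - 1080) - (5 - 737) = 1/(-4535) - 1*(-732) = -1/4535 + 732 = 3319619/4535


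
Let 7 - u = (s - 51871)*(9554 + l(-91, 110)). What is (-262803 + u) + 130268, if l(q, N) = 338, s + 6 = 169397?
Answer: -1162640368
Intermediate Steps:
s = 169391 (s = -6 + 169397 = 169391)
u = -1162507833 (u = 7 - (169391 - 51871)*(9554 + 338) = 7 - 117520*9892 = 7 - 1*1162507840 = 7 - 1162507840 = -1162507833)
(-262803 + u) + 130268 = (-262803 - 1162507833) + 130268 = -1162770636 + 130268 = -1162640368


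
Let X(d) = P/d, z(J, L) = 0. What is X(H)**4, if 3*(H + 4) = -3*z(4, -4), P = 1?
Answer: 1/256 ≈ 0.0039063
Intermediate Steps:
H = -4 (H = -4 + (-3*0)/3 = -4 + (1/3)*0 = -4 + 0 = -4)
X(d) = 1/d
X(H)**4 = (1/(-4))**4 = (-1/4)**4 = 1/256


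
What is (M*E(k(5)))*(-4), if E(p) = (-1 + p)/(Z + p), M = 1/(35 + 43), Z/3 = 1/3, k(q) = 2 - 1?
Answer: 0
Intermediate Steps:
k(q) = 1
Z = 1 (Z = 3*(1/3) = 1)
M = 1/78 ≈ 0.012821
E(p) = (-1 + p)/(1 + p)
(M*E(k(5)))*(-4) = (((-1 + 1)/(1 + 1))/78)*(-4) = ((0/2)/78)*(-4) = (((1/2)*0)/78)*(-4) = ((1/78)*0)*(-4) = 0*(-4) = 0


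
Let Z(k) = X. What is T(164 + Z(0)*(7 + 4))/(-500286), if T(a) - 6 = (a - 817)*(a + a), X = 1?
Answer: 37449/83381 ≈ 0.44913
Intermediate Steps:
Z(k) = 1
T(a) = 6 + 2*a*(-817 + a) (T(a) = 6 + (a - 817)*(a + a) = 6 + (-817 + a)*(2*a) = 6 + 2*a*(-817 + a))
T(164 + Z(0)*(7 + 4))/(-500286) = (6 - 1634*(164 + 1*(7 + 4)) + 2*(164 + 1*(7 + 4))²)/(-500286) = (6 - 1634*(164 + 1*11) + 2*(164 + 1*11)²)*(-1/500286) = (6 - 1634*(164 + 11) + 2*(164 + 11)²)*(-1/500286) = (6 - 1634*175 + 2*175²)*(-1/500286) = (6 - 285950 + 2*30625)*(-1/500286) = (6 - 285950 + 61250)*(-1/500286) = -224694*(-1/500286) = 37449/83381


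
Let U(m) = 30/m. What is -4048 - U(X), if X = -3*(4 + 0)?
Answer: -8091/2 ≈ -4045.5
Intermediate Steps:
X = -12 (X = -3*4 = -12)
-4048 - U(X) = -4048 - 30/(-12) = -4048 - 30*(-1)/12 = -4048 - 1*(-5/2) = -4048 + 5/2 = -8091/2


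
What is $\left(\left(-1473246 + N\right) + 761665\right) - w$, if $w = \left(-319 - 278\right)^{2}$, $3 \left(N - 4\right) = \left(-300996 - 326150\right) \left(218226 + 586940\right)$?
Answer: $- \frac{504959840194}{3} \approx -1.6832 \cdot 10^{11}$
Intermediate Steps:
$N = - \frac{504956636224}{3}$ ($N = 4 + \frac{\left(-300996 - 326150\right) \left(218226 + 586940\right)}{3} = 4 + \frac{\left(-627146\right) 805166}{3} = 4 + \frac{1}{3} \left(-504956636236\right) = 4 - \frac{504956636236}{3} = - \frac{504956636224}{3} \approx -1.6832 \cdot 10^{11}$)
$w = 356409$ ($w = \left(-597\right)^{2} = 356409$)
$\left(\left(-1473246 + N\right) + 761665\right) - w = \left(\left(-1473246 - \frac{504956636224}{3}\right) + 761665\right) - 356409 = \left(- \frac{504961055962}{3} + 761665\right) - 356409 = - \frac{504958770967}{3} - 356409 = - \frac{504959840194}{3}$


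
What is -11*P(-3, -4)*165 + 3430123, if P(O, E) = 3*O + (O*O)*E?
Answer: 3511798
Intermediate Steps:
P(O, E) = 3*O + E*O**2 (P(O, E) = 3*O + O**2*E = 3*O + E*O**2)
-11*P(-3, -4)*165 + 3430123 = -(-33)*(3 - 4*(-3))*165 + 3430123 = -(-33)*(3 + 12)*165 + 3430123 = -(-33)*15*165 + 3430123 = -11*(-45)*165 + 3430123 = 495*165 + 3430123 = 81675 + 3430123 = 3511798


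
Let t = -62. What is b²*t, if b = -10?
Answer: -6200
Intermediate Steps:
b²*t = (-10)²*(-62) = 100*(-62) = -6200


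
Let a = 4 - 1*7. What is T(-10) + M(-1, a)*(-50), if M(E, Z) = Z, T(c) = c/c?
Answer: 151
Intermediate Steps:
T(c) = 1
a = -3 (a = 4 - 7 = -3)
T(-10) + M(-1, a)*(-50) = 1 - 3*(-50) = 1 + 150 = 151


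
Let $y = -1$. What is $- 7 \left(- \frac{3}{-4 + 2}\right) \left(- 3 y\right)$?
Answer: $- \frac{63}{2} \approx -31.5$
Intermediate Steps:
$- 7 \left(- \frac{3}{-4 + 2}\right) \left(- 3 y\right) = - 7 \left(- \frac{3}{-4 + 2}\right) \left(\left(-3\right) \left(-1\right)\right) = - 7 \left(- \frac{3}{-2}\right) 3 = - 7 \left(\left(-3\right) \left(- \frac{1}{2}\right)\right) 3 = \left(-7\right) \frac{3}{2} \cdot 3 = \left(- \frac{21}{2}\right) 3 = - \frac{63}{2}$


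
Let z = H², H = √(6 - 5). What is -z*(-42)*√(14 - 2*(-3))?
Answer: 84*√5 ≈ 187.83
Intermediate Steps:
H = 1 (H = √1 = 1)
z = 1 (z = 1² = 1)
-z*(-42)*√(14 - 2*(-3)) = -1*(-42)*√(14 - 2*(-3)) = -(-42)*√(14 + 6) = -(-42)*√20 = -(-42)*2*√5 = -(-84)*√5 = 84*√5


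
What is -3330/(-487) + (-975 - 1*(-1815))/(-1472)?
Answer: 561585/89608 ≈ 6.2671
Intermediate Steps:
-3330/(-487) + (-975 - 1*(-1815))/(-1472) = -3330*(-1/487) + (-975 + 1815)*(-1/1472) = 3330/487 + 840*(-1/1472) = 3330/487 - 105/184 = 561585/89608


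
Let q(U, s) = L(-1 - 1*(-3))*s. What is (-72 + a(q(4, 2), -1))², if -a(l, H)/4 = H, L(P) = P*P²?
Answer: 4624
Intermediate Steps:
L(P) = P³
q(U, s) = 8*s (q(U, s) = (-1 - 1*(-3))³*s = (-1 + 3)³*s = 2³*s = 8*s)
a(l, H) = -4*H
(-72 + a(q(4, 2), -1))² = (-72 - 4*(-1))² = (-72 + 4)² = (-68)² = 4624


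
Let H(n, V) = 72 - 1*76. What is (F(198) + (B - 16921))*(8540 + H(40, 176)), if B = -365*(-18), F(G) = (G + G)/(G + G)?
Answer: -88347600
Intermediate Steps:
F(G) = 1 (F(G) = (2*G)/((2*G)) = (2*G)*(1/(2*G)) = 1)
B = 6570
H(n, V) = -4 (H(n, V) = 72 - 76 = -4)
(F(198) + (B - 16921))*(8540 + H(40, 176)) = (1 + (6570 - 16921))*(8540 - 4) = (1 - 10351)*8536 = -10350*8536 = -88347600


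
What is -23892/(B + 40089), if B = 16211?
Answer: -5973/14075 ≈ -0.42437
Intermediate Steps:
-23892/(B + 40089) = -23892/(16211 + 40089) = -23892/56300 = -23892*1/56300 = -5973/14075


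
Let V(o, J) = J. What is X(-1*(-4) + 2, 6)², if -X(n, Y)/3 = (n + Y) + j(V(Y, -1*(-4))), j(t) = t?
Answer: 2304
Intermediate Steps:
X(n, Y) = -12 - 3*Y - 3*n (X(n, Y) = -3*((n + Y) - 1*(-4)) = -3*((Y + n) + 4) = -3*(4 + Y + n) = -12 - 3*Y - 3*n)
X(-1*(-4) + 2, 6)² = (-12 - 3*6 - 3*(-1*(-4) + 2))² = (-12 - 18 - 3*(4 + 2))² = (-12 - 18 - 3*6)² = (-12 - 18 - 18)² = (-48)² = 2304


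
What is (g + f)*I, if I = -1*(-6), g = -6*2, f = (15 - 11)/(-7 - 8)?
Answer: -368/5 ≈ -73.600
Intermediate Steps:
f = -4/15 (f = 4/(-15) = 4*(-1/15) = -4/15 ≈ -0.26667)
g = -12
I = 6
(g + f)*I = (-12 - 4/15)*6 = -184/15*6 = -368/5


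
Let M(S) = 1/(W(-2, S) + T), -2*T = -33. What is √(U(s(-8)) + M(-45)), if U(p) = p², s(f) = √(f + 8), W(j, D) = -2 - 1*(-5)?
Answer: √78/39 ≈ 0.22646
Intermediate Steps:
T = 33/2 (T = -½*(-33) = 33/2 ≈ 16.500)
W(j, D) = 3 (W(j, D) = -2 + 5 = 3)
s(f) = √(8 + f)
M(S) = 2/39 (M(S) = 1/(3 + 33/2) = 1/(39/2) = 2/39)
√(U(s(-8)) + M(-45)) = √((√(8 - 8))² + 2/39) = √((√0)² + 2/39) = √(0² + 2/39) = √(0 + 2/39) = √(2/39) = √78/39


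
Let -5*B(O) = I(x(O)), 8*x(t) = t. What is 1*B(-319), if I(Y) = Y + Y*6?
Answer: 2233/40 ≈ 55.825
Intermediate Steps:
x(t) = t/8
I(Y) = 7*Y (I(Y) = Y + 6*Y = 7*Y)
B(O) = -7*O/40 (B(O) = -7*O/8/5 = -7*O/40)
1*B(-319) = 1*(-7/40*(-319)) = 1*(2233/40) = 2233/40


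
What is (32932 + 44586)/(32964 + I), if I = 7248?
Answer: 38759/20106 ≈ 1.9277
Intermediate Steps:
(32932 + 44586)/(32964 + I) = (32932 + 44586)/(32964 + 7248) = 77518/40212 = 77518*(1/40212) = 38759/20106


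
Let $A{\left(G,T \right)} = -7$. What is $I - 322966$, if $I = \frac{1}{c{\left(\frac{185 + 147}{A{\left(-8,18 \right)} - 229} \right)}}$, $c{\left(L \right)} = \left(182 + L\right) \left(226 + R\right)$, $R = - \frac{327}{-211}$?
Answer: $- \frac{165222466663041}{511578515} \approx -3.2297 \cdot 10^{5}$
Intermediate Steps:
$R = \frac{327}{211}$ ($R = \left(-327\right) \left(- \frac{1}{211}\right) = \frac{327}{211} \approx 1.5498$)
$c{\left(L \right)} = \frac{8738366}{211} + \frac{48013 L}{211}$ ($c{\left(L \right)} = \left(182 + L\right) \left(226 + \frac{327}{211}\right) = \left(182 + L\right) \frac{48013}{211} = \frac{8738366}{211} + \frac{48013 L}{211}$)
$I = \frac{12449}{511578515}$ ($I = \frac{1}{\frac{8738366}{211} + \frac{48013 \frac{185 + 147}{-7 - 229}}{211}} = \frac{1}{\frac{8738366}{211} + \frac{48013 \frac{332}{-236}}{211}} = \frac{1}{\frac{8738366}{211} + \frac{48013 \cdot 332 \left(- \frac{1}{236}\right)}{211}} = \frac{1}{\frac{8738366}{211} + \frac{48013}{211} \left(- \frac{83}{59}\right)} = \frac{1}{\frac{8738366}{211} - \frac{3985079}{12449}} = \frac{1}{\frac{511578515}{12449}} = \frac{12449}{511578515} \approx 2.4334 \cdot 10^{-5}$)
$I - 322966 = \frac{12449}{511578515} - 322966 = - \frac{165222466663041}{511578515}$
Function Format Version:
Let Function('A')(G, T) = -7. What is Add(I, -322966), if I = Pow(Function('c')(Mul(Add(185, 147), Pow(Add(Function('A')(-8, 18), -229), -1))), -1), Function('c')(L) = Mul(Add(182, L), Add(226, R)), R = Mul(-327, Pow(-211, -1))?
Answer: Rational(-165222466663041, 511578515) ≈ -3.2297e+5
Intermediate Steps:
R = Rational(327, 211) (R = Mul(-327, Rational(-1, 211)) = Rational(327, 211) ≈ 1.5498)
Function('c')(L) = Add(Rational(8738366, 211), Mul(Rational(48013, 211), L)) (Function('c')(L) = Mul(Add(182, L), Add(226, Rational(327, 211))) = Mul(Add(182, L), Rational(48013, 211)) = Add(Rational(8738366, 211), Mul(Rational(48013, 211), L)))
I = Rational(12449, 511578515) (I = Pow(Add(Rational(8738366, 211), Mul(Rational(48013, 211), Mul(Add(185, 147), Pow(Add(-7, -229), -1)))), -1) = Pow(Add(Rational(8738366, 211), Mul(Rational(48013, 211), Mul(332, Pow(-236, -1)))), -1) = Pow(Add(Rational(8738366, 211), Mul(Rational(48013, 211), Mul(332, Rational(-1, 236)))), -1) = Pow(Add(Rational(8738366, 211), Mul(Rational(48013, 211), Rational(-83, 59))), -1) = Pow(Add(Rational(8738366, 211), Rational(-3985079, 12449)), -1) = Pow(Rational(511578515, 12449), -1) = Rational(12449, 511578515) ≈ 2.4334e-5)
Add(I, -322966) = Add(Rational(12449, 511578515), -322966) = Rational(-165222466663041, 511578515)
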